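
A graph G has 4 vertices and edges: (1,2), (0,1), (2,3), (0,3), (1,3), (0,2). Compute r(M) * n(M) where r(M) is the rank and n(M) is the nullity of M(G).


r(M) = |V| - c = 4 - 1 = 3.
nullity = |E| - r(M) = 6 - 3 = 3.
Product = 3 * 3 = 9.

9


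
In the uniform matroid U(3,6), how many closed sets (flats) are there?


Flats of U(3,6): every subset of size < 3 is a flat, plus E itself.
Count = C(6,0) + C(6,1) + C(6,2) + 1
     = 1 + 6 + 15 + 1
     = 23.

23


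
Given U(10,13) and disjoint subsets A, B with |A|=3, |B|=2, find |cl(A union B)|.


|A union B| = 3 + 2 = 5 (disjoint).
In U(10,13), cl(S) = S if |S| < 10, else cl(S) = E.
Since 5 < 10, cl(A union B) = A union B.
|cl(A union B)| = 5.

5


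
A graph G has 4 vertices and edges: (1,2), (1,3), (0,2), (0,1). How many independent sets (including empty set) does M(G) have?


An independent set in a graphic matroid is an acyclic edge subset.
G has 4 vertices and 4 edges.
Enumerate all 2^4 = 16 subsets, checking for acyclicity.
Total independent sets = 14.

14


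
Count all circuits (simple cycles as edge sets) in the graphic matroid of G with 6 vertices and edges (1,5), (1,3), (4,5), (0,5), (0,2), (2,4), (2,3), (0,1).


A circuit in a graphic matroid = edge set of a simple cycle.
G has 6 vertices and 8 edges.
Enumerating all minimal edge subsets forming cycles...
Total circuits found: 7.

7


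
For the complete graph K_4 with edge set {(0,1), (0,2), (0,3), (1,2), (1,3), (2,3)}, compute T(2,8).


T(K_4; x,y) = x^3 + 3x^2 + 4xy + 2x + y^3 + 3y^2 + 2y.
Substituting x=2, y=8:
= 8 + 12 + 64 + 4 + 512 + 192 + 16
= 808.

808


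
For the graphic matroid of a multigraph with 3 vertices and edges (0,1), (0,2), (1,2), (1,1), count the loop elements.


In a graphic matroid, a loop is a self-loop edge (u,u) with rank 0.
Examining all 4 edges for self-loops...
Self-loops found: (1,1)
Number of loops = 1.

1


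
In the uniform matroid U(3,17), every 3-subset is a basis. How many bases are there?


Bases of U(3,17) are all 3-element subsets of the 17-element ground set.
Number of bases = C(17,3).
C(17,3) = (17 * 16 * 15) / (1 * 2 * 3) = 680.

680


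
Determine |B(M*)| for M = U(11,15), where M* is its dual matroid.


The dual of U(r,n) is U(n-r, n) = U(4,15).
Bases of U(4,15) are all (4)-element subsets.
|B(M*)| = C(15,4) = (15 * 14 * 13 * 12) / (1 * 2 * 3 * 4) = 1365.

1365


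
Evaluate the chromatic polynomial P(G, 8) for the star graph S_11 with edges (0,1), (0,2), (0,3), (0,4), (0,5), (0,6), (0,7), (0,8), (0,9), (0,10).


P(tree, k) = k * (k-1)^(10) for any tree on 11 vertices.
P(8) = 8 * 7^10 = 8 * 282475249 = 2259801992.

2259801992


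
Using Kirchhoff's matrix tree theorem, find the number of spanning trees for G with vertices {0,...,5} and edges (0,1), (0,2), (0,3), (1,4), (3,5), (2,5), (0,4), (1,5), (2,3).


By Kirchhoff's matrix tree theorem, the number of spanning trees equals
the determinant of any cofactor of the Laplacian matrix L.
G has 6 vertices and 9 edges.
Computing the (5 x 5) cofactor determinant gives 64.

64


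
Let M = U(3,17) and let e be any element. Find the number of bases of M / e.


Contracting e from U(3,17) gives U(2,16).
Bases of U(2,16) = (16 choose 2) = 120.

120


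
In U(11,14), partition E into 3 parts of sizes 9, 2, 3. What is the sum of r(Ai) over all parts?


r(Ai) = min(|Ai|, 11) for each part.
Sum = min(9,11) + min(2,11) + min(3,11)
    = 9 + 2 + 3
    = 14.

14


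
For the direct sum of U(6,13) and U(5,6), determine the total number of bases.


Bases of a direct sum M1 + M2: |B| = |B(M1)| * |B(M2)|.
|B(U(6,13))| = C(13,6) = 1716.
|B(U(5,6))| = C(6,5) = 6.
Total bases = 1716 * 6 = 10296.

10296


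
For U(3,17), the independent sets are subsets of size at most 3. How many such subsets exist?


Independent sets of U(3,17) are all subsets of size <= 3.
Count = C(17,0) + C(17,1) + C(17,2) + C(17,3)
     = 1 + 17 + 136 + 680
     = 834.

834


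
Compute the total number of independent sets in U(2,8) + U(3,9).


For a direct sum, |I(M1+M2)| = |I(M1)| * |I(M2)|.
|I(U(2,8))| = sum C(8,k) for k=0..2 = 37.
|I(U(3,9))| = sum C(9,k) for k=0..3 = 130.
Total = 37 * 130 = 4810.

4810


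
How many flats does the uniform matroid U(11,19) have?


Flats of U(11,19): every subset of size < 11 is a flat, plus E itself.
Count = (19 choose 0) + (19 choose 1) + (19 choose 2) + (19 choose 3) + (19 choose 4) + (19 choose 5) + (19 choose 6) + (19 choose 7) + (19 choose 8) + (19 choose 9) + (19 choose 10) + 1
     = 1 + 19 + 171 + 969 + 3876 + 11628 + 27132 + 50388 + 75582 + 92378 + 92378 + 1
     = 354523.

354523


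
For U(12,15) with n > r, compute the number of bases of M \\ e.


Deleting e from U(12,15) gives U(12,14) since n > r.
Bases of U(12,14) = C(14,12) = 91.

91


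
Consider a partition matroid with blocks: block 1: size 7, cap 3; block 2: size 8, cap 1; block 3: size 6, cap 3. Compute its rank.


Rank of a partition matroid = sum of min(|Si|, ci) for each block.
= min(7,3) + min(8,1) + min(6,3)
= 3 + 1 + 3
= 7.

7


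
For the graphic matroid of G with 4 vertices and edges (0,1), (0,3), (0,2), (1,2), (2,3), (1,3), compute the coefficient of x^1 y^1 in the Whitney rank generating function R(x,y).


R(x,y) = sum over A in 2^E of x^(r(E)-r(A)) * y^(|A|-r(A)).
G has 4 vertices, 6 edges. r(E) = 3.
Enumerate all 2^6 = 64 subsets.
Count subsets with r(E)-r(A)=1 and |A|-r(A)=1: 4.

4


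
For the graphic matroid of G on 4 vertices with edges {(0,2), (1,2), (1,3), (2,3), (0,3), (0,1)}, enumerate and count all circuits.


A circuit in a graphic matroid = edge set of a simple cycle.
G has 4 vertices and 6 edges.
Enumerating all minimal edge subsets forming cycles...
Total circuits found: 7.

7


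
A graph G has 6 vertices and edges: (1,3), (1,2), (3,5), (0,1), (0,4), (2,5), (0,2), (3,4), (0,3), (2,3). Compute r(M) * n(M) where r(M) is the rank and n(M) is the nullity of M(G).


r(M) = |V| - c = 6 - 1 = 5.
nullity = |E| - r(M) = 10 - 5 = 5.
Product = 5 * 5 = 25.

25


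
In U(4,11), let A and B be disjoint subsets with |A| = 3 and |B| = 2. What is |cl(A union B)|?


|A union B| = 3 + 2 = 5 (disjoint).
In U(4,11), cl(S) = S if |S| < 4, else cl(S) = E.
Since 5 >= 4, cl(A union B) = E.
|cl(A union B)| = 11.

11


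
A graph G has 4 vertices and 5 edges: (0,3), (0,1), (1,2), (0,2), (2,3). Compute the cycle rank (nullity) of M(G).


Cycle rank (nullity) = |E| - r(M) = |E| - (|V| - c).
|E| = 5, |V| = 4, c = 1.
Nullity = 5 - (4 - 1) = 5 - 3 = 2.

2


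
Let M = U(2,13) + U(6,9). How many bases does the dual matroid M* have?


(M1+M2)* = M1* + M2*.
M1* = U(11,13), bases: C(13,11) = 78.
M2* = U(3,9), bases: C(9,3) = 84.
|B(M*)| = 78 * 84 = 6552.

6552


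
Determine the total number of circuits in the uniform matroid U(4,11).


In U(4,11), circuits are the (5)-element subsets.
Any set of 5 elements is dependent, and removing any one element gives
an independent set of size 4, so it is a minimal dependent set.
Number of circuits = C(11,5) = 462.

462


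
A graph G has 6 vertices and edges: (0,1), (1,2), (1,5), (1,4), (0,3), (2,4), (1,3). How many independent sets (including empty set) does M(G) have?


An independent set in a graphic matroid is an acyclic edge subset.
G has 6 vertices and 7 edges.
Enumerate all 2^7 = 128 subsets, checking for acyclicity.
Total independent sets = 98.

98


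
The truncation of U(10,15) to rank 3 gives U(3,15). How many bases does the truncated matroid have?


Truncating U(10,15) to rank 3 gives U(3,15).
Bases of U(3,15) are all 3-element subsets of 15 elements.
Number of bases = C(15,3) = (15 * 14 * 13) / (1 * 2 * 3) = 455.

455


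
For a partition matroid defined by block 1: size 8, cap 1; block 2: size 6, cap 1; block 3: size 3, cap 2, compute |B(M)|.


A basis picks exactly ci elements from block i.
Number of bases = product of C(|Si|, ci).
= C(8,1) * C(6,1) * C(3,2)
= 8 * 6 * 3
= 144.

144


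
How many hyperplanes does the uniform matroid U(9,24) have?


Hyperplanes of U(9,24) are flats of rank 8.
In a uniform matroid, these are exactly the (8)-element subsets.
Count = C(24,8) = 24! / (8! * 16!) = 735471.

735471


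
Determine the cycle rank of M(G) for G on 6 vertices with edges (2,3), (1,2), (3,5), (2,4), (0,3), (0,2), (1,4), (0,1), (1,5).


Cycle rank (nullity) = |E| - r(M) = |E| - (|V| - c).
|E| = 9, |V| = 6, c = 1.
Nullity = 9 - (6 - 1) = 9 - 5 = 4.

4


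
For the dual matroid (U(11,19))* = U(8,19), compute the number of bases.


The dual of U(r,n) is U(n-r, n) = U(8,19).
Bases of U(8,19) are all (8)-element subsets.
|B(M*)| = (19 choose 8) = 75582.

75582


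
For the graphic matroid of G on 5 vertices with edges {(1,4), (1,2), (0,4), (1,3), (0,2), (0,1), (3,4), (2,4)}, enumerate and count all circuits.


A circuit in a graphic matroid = edge set of a simple cycle.
G has 5 vertices and 8 edges.
Enumerating all minimal edge subsets forming cycles...
Total circuits found: 12.

12


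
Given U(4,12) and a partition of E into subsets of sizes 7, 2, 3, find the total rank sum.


r(Ai) = min(|Ai|, 4) for each part.
Sum = min(7,4) + min(2,4) + min(3,4)
    = 4 + 2 + 3
    = 9.

9


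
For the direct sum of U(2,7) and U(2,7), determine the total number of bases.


Bases of a direct sum M1 + M2: |B| = |B(M1)| * |B(M2)|.
|B(U(2,7))| = C(7,2) = 21.
|B(U(2,7))| = C(7,2) = 21.
Total bases = 21 * 21 = 441.

441


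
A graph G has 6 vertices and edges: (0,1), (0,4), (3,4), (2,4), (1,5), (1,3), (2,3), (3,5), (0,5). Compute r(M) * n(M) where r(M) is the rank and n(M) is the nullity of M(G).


r(M) = |V| - c = 6 - 1 = 5.
nullity = |E| - r(M) = 9 - 5 = 4.
Product = 5 * 4 = 20.

20


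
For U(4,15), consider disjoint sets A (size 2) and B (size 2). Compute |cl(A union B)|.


|A union B| = 2 + 2 = 4 (disjoint).
In U(4,15), cl(S) = S if |S| < 4, else cl(S) = E.
Since 4 >= 4, cl(A union B) = E.
|cl(A union B)| = 15.

15


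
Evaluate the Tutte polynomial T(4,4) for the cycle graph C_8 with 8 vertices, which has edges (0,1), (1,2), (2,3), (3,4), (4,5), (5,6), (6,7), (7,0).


T(C_8; x,y) = x + x^2 + ... + x^(7) + y.
T(4,4) = 4^1 + 4^2 + 4^3 + 4^4 + 4^5 + 4^6 + 4^7 + 4
= 4 + 16 + 64 + 256 + 1024 + 4096 + 16384 + 4
= 21848.

21848


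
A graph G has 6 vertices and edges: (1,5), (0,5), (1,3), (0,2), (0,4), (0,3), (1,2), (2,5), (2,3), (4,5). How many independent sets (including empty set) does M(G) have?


An independent set in a graphic matroid is an acyclic edge subset.
G has 6 vertices and 10 edges.
Enumerate all 2^10 = 1024 subsets, checking for acyclicity.
Total independent sets = 454.

454


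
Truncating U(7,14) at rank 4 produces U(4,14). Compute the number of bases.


Truncating U(7,14) to rank 4 gives U(4,14).
Bases of U(4,14) are all 4-element subsets of 14 elements.
Number of bases = C(14,4) = (14 * 13 * 12 * 11) / (1 * 2 * 3 * 4) = 1001.

1001


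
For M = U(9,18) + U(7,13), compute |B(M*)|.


(M1+M2)* = M1* + M2*.
M1* = U(9,18), bases: C(18,9) = 48620.
M2* = U(6,13), bases: C(13,6) = 1716.
|B(M*)| = 48620 * 1716 = 83431920.

83431920


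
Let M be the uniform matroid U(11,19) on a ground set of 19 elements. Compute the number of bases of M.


Bases of U(11,19) are all 11-element subsets of the 19-element ground set.
Number of bases = C(19,11).
C(19,11) = 75582.

75582


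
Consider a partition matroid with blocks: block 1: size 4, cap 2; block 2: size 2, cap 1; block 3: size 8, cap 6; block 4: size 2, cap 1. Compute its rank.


Rank of a partition matroid = sum of min(|Si|, ci) for each block.
= min(4,2) + min(2,1) + min(8,6) + min(2,1)
= 2 + 1 + 6 + 1
= 10.

10


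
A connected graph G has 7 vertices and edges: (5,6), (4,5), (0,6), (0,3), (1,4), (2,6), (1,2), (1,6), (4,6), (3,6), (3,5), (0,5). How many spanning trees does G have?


By Kirchhoff's matrix tree theorem, the number of spanning trees equals
the determinant of any cofactor of the Laplacian matrix L.
G has 7 vertices and 12 edges.
Computing the (6 x 6) cofactor determinant gives 272.

272


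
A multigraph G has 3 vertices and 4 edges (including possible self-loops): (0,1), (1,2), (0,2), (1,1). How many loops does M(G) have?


In a graphic matroid, a loop is a self-loop edge (u,u) with rank 0.
Examining all 4 edges for self-loops...
Self-loops found: (1,1)
Number of loops = 1.

1


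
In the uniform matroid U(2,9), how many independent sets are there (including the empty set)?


Independent sets of U(2,9) are all subsets of size <= 2.
Count = C(9,0) + C(9,1) + C(9,2)
     = 1 + 9 + 36
     = 46.

46


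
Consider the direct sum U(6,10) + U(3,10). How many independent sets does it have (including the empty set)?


For a direct sum, |I(M1+M2)| = |I(M1)| * |I(M2)|.
|I(U(6,10))| = sum C(10,k) for k=0..6 = 848.
|I(U(3,10))| = sum C(10,k) for k=0..3 = 176.
Total = 848 * 176 = 149248.

149248


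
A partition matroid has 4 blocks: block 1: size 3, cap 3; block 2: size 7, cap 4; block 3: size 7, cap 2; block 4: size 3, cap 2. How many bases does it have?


A basis picks exactly ci elements from block i.
Number of bases = product of C(|Si|, ci).
= C(3,3) * C(7,4) * C(7,2) * C(3,2)
= 1 * 35 * 21 * 3
= 2205.

2205


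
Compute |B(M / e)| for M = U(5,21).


Contracting e from U(5,21) gives U(4,20).
Bases of U(4,20) = C(20,4) = (20 * 19 * 18 * 17) / (1 * 2 * 3 * 4) = 4845.

4845


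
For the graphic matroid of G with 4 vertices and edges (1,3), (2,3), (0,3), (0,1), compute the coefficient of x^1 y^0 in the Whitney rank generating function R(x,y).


R(x,y) = sum over A in 2^E of x^(r(E)-r(A)) * y^(|A|-r(A)).
G has 4 vertices, 4 edges. r(E) = 3.
Enumerate all 2^4 = 16 subsets.
Count subsets with r(E)-r(A)=1 and |A|-r(A)=0: 6.

6


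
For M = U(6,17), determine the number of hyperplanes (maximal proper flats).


Hyperplanes of U(6,17) are flats of rank 5.
In a uniform matroid, these are exactly the (5)-element subsets.
Count = C(17,5) = 6188.

6188


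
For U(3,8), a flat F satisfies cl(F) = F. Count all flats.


Flats of U(3,8): every subset of size < 3 is a flat, plus E itself.
Count = C(8,0) + C(8,1) + C(8,2) + 1
     = 1 + 8 + 28 + 1
     = 38.

38


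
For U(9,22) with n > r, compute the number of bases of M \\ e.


Deleting e from U(9,22) gives U(9,21) since n > r.
Bases of U(9,21) = C(21,9) = 293930.

293930


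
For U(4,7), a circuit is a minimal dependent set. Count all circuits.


In U(4,7), circuits are the (5)-element subsets.
Any set of 5 elements is dependent, and removing any one element gives
an independent set of size 4, so it is a minimal dependent set.
Number of circuits = (7 choose 5) = 21.

21


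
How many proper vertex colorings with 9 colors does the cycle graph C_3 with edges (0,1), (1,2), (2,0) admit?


P(C_3, k) = (k-1)^3 + (-1)^3*(k-1).
P(9) = (8)^3 - 8
= 512 - 8 = 504.

504


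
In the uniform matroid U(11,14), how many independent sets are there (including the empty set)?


Independent sets of U(11,14) are all subsets of size <= 11.
Count = (14 choose 0) + (14 choose 1) + (14 choose 2) + (14 choose 3) + (14 choose 4) + (14 choose 5) + (14 choose 6) + (14 choose 7) + (14 choose 8) + (14 choose 9) + (14 choose 10) + (14 choose 11)
     = 1 + 14 + 91 + 364 + 1001 + 2002 + 3003 + 3432 + 3003 + 2002 + 1001 + 364
     = 16278.

16278


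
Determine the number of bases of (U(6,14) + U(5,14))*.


(M1+M2)* = M1* + M2*.
M1* = U(8,14), bases: C(14,8) = 3003.
M2* = U(9,14), bases: C(14,9) = 2002.
|B(M*)| = 3003 * 2002 = 6012006.

6012006


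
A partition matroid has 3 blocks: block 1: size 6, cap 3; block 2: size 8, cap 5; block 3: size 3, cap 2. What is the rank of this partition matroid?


Rank of a partition matroid = sum of min(|Si|, ci) for each block.
= min(6,3) + min(8,5) + min(3,2)
= 3 + 5 + 2
= 10.

10


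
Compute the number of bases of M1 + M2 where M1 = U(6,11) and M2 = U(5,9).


Bases of a direct sum M1 + M2: |B| = |B(M1)| * |B(M2)|.
|B(U(6,11))| = C(11,6) = 462.
|B(U(5,9))| = C(9,5) = 126.
Total bases = 462 * 126 = 58212.

58212


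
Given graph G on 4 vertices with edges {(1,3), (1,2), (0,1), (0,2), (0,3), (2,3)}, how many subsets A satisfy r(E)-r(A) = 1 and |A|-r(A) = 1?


R(x,y) = sum over A in 2^E of x^(r(E)-r(A)) * y^(|A|-r(A)).
G has 4 vertices, 6 edges. r(E) = 3.
Enumerate all 2^6 = 64 subsets.
Count subsets with r(E)-r(A)=1 and |A|-r(A)=1: 4.

4


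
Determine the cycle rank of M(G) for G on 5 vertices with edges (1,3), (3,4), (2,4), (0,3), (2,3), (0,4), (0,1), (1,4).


Cycle rank (nullity) = |E| - r(M) = |E| - (|V| - c).
|E| = 8, |V| = 5, c = 1.
Nullity = 8 - (5 - 1) = 8 - 4 = 4.

4


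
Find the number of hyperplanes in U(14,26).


Hyperplanes of U(14,26) are flats of rank 13.
In a uniform matroid, these are exactly the (13)-element subsets.
Count = C(26,13) = 10400600.

10400600


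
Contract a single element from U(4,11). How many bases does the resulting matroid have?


Contracting e from U(4,11) gives U(3,10).
Bases of U(3,10) = (10 choose 3) = 120.

120


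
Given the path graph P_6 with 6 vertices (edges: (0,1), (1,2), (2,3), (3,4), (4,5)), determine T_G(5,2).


A path on 6 vertices is a tree with 5 edges.
T(x,y) = x^(5) for any tree.
T(5,2) = 5^5 = 3125.

3125


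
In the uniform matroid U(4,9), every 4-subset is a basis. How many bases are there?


Bases of U(4,9) are all 4-element subsets of the 9-element ground set.
Number of bases = C(9,4).
C(9,4) = (9 * 8 * 7 * 6) / (1 * 2 * 3 * 4) = 126.

126


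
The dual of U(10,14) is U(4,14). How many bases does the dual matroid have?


The dual of U(r,n) is U(n-r, n) = U(4,14).
Bases of U(4,14) are all (4)-element subsets.
|B(M*)| = C(14,4) = (14 * 13 * 12 * 11) / (1 * 2 * 3 * 4) = 1001.

1001


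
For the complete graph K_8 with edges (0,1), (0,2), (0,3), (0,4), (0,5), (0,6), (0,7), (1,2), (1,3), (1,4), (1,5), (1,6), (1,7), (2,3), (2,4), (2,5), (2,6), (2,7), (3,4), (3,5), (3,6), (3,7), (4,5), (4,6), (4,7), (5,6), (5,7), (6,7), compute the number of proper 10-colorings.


P(K_8, k) = k(k-1)(k-2)...(k-7).
P(10) = (10) * (9) * (8) * (7) * (6) * (5) * (4) * (3) = 1814400.

1814400


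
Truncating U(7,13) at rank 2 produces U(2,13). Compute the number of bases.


Truncating U(7,13) to rank 2 gives U(2,13).
Bases of U(2,13) are all 2-element subsets of 13 elements.
Number of bases = C(13,2) = (13 * 12) / (1 * 2) = 78.

78


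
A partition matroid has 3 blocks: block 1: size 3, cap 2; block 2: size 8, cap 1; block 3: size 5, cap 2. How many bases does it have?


A basis picks exactly ci elements from block i.
Number of bases = product of C(|Si|, ci).
= C(3,2) * C(8,1) * C(5,2)
= 3 * 8 * 10
= 240.

240


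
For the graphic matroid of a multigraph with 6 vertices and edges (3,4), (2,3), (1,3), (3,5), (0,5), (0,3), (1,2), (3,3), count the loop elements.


In a graphic matroid, a loop is a self-loop edge (u,u) with rank 0.
Examining all 8 edges for self-loops...
Self-loops found: (3,3)
Number of loops = 1.

1


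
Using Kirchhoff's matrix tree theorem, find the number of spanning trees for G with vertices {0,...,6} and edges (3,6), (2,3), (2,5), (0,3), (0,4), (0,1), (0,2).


By Kirchhoff's matrix tree theorem, the number of spanning trees equals
the determinant of any cofactor of the Laplacian matrix L.
G has 7 vertices and 7 edges.
Computing the (6 x 6) cofactor determinant gives 3.

3


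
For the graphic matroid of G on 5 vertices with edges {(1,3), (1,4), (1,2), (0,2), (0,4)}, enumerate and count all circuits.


A circuit in a graphic matroid = edge set of a simple cycle.
G has 5 vertices and 5 edges.
Enumerating all minimal edge subsets forming cycles...
Total circuits found: 1.

1


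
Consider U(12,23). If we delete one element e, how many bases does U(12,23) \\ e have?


Deleting e from U(12,23) gives U(12,22) since n > r.
Bases of U(12,22) = C(22,12) = 22! / (12! * 10!) = 646646.

646646


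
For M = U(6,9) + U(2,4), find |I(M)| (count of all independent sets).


For a direct sum, |I(M1+M2)| = |I(M1)| * |I(M2)|.
|I(U(6,9))| = sum C(9,k) for k=0..6 = 466.
|I(U(2,4))| = sum C(4,k) for k=0..2 = 11.
Total = 466 * 11 = 5126.

5126


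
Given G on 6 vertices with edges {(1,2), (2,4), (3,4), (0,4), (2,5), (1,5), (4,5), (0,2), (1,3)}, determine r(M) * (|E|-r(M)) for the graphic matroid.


r(M) = |V| - c = 6 - 1 = 5.
nullity = |E| - r(M) = 9 - 5 = 4.
Product = 5 * 4 = 20.

20


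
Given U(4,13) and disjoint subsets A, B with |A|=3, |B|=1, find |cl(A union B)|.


|A union B| = 3 + 1 = 4 (disjoint).
In U(4,13), cl(S) = S if |S| < 4, else cl(S) = E.
Since 4 >= 4, cl(A union B) = E.
|cl(A union B)| = 13.

13


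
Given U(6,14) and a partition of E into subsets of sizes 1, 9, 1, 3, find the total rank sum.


r(Ai) = min(|Ai|, 6) for each part.
Sum = min(1,6) + min(9,6) + min(1,6) + min(3,6)
    = 1 + 6 + 1 + 3
    = 11.

11


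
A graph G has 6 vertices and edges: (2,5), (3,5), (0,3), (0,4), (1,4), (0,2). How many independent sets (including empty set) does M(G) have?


An independent set in a graphic matroid is an acyclic edge subset.
G has 6 vertices and 6 edges.
Enumerate all 2^6 = 64 subsets, checking for acyclicity.
Total independent sets = 60.

60


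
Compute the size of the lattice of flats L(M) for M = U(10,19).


Flats of U(10,19): every subset of size < 10 is a flat, plus E itself.
Count = (19 choose 0) + (19 choose 1) + (19 choose 2) + (19 choose 3) + (19 choose 4) + (19 choose 5) + (19 choose 6) + (19 choose 7) + (19 choose 8) + (19 choose 9) + 1
     = 1 + 19 + 171 + 969 + 3876 + 11628 + 27132 + 50388 + 75582 + 92378 + 1
     = 262145.

262145


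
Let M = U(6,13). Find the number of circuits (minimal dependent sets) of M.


In U(6,13), circuits are the (7)-element subsets.
Any set of 7 elements is dependent, and removing any one element gives
an independent set of size 6, so it is a minimal dependent set.
Number of circuits = C(13,7) = 1716.

1716


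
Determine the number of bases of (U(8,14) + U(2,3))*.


(M1+M2)* = M1* + M2*.
M1* = U(6,14), bases: C(14,6) = 3003.
M2* = U(1,3), bases: C(3,1) = 3.
|B(M*)| = 3003 * 3 = 9009.

9009


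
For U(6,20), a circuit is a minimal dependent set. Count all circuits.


In U(6,20), circuits are the (7)-element subsets.
Any set of 7 elements is dependent, and removing any one element gives
an independent set of size 6, so it is a minimal dependent set.
Number of circuits = C(20,7) = 77520.

77520


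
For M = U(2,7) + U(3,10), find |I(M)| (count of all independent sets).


For a direct sum, |I(M1+M2)| = |I(M1)| * |I(M2)|.
|I(U(2,7))| = sum C(7,k) for k=0..2 = 29.
|I(U(3,10))| = sum C(10,k) for k=0..3 = 176.
Total = 29 * 176 = 5104.

5104


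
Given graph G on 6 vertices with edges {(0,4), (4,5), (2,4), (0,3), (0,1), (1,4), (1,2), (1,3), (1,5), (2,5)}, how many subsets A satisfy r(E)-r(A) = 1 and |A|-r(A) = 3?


R(x,y) = sum over A in 2^E of x^(r(E)-r(A)) * y^(|A|-r(A)).
G has 6 vertices, 10 edges. r(E) = 5.
Enumerate all 2^10 = 1024 subsets.
Count subsets with r(E)-r(A)=1 and |A|-r(A)=3: 12.

12


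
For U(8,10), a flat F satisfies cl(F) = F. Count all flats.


Flats of U(8,10): every subset of size < 8 is a flat, plus E itself.
Count = (10 choose 0) + (10 choose 1) + (10 choose 2) + (10 choose 3) + (10 choose 4) + (10 choose 5) + (10 choose 6) + (10 choose 7) + 1
     = 1 + 10 + 45 + 120 + 210 + 252 + 210 + 120 + 1
     = 969.

969


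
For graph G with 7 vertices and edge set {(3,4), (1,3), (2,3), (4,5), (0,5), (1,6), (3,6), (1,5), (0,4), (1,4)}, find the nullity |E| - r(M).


Cycle rank (nullity) = |E| - r(M) = |E| - (|V| - c).
|E| = 10, |V| = 7, c = 1.
Nullity = 10 - (7 - 1) = 10 - 6 = 4.

4


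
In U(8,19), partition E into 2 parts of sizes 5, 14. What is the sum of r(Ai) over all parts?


r(Ai) = min(|Ai|, 8) for each part.
Sum = min(5,8) + min(14,8)
    = 5 + 8
    = 13.

13


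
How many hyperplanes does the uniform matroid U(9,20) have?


Hyperplanes of U(9,20) are flats of rank 8.
In a uniform matroid, these are exactly the (8)-element subsets.
Count = (20 choose 8) = 125970.

125970


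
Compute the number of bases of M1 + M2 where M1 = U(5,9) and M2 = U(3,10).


Bases of a direct sum M1 + M2: |B| = |B(M1)| * |B(M2)|.
|B(U(5,9))| = C(9,5) = 126.
|B(U(3,10))| = C(10,3) = 120.
Total bases = 126 * 120 = 15120.

15120


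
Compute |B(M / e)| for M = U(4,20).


Contracting e from U(4,20) gives U(3,19).
Bases of U(3,19) = (19 choose 3) = 969.

969


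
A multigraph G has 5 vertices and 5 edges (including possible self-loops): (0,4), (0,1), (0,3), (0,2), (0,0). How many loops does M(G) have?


In a graphic matroid, a loop is a self-loop edge (u,u) with rank 0.
Examining all 5 edges for self-loops...
Self-loops found: (0,0)
Number of loops = 1.

1


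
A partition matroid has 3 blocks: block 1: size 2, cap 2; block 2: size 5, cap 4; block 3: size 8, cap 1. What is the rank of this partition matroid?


Rank of a partition matroid = sum of min(|Si|, ci) for each block.
= min(2,2) + min(5,4) + min(8,1)
= 2 + 4 + 1
= 7.

7


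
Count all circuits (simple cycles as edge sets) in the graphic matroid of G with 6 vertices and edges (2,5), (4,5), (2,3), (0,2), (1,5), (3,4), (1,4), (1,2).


A circuit in a graphic matroid = edge set of a simple cycle.
G has 6 vertices and 8 edges.
Enumerating all minimal edge subsets forming cycles...
Total circuits found: 7.

7


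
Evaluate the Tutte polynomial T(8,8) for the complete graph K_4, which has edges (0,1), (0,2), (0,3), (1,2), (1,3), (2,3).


T(K_4; x,y) = x^3 + 3x^2 + 4xy + 2x + y^3 + 3y^2 + 2y.
Substituting x=8, y=8:
= 512 + 192 + 256 + 16 + 512 + 192 + 16
= 1696.

1696


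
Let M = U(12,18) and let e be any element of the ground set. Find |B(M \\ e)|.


Deleting e from U(12,18) gives U(12,17) since n > r.
Bases of U(12,17) = (17 choose 12) = 6188.

6188


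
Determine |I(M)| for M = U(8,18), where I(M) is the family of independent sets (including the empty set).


Independent sets of U(8,18) are all subsets of size <= 8.
Count = C(18,0) + C(18,1) + C(18,2) + C(18,3) + C(18,4) + C(18,5) + C(18,6) + C(18,7) + C(18,8)
     = 1 + 18 + 153 + 816 + 3060 + 8568 + 18564 + 31824 + 43758
     = 106762.

106762


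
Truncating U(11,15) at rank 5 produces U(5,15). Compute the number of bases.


Truncating U(11,15) to rank 5 gives U(5,15).
Bases of U(5,15) are all 5-element subsets of 15 elements.
Number of bases = C(15,5) = 15! / (5! * 10!) = 3003.

3003


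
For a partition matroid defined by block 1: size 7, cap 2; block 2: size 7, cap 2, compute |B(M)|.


A basis picks exactly ci elements from block i.
Number of bases = product of C(|Si|, ci).
= C(7,2) * C(7,2)
= 21 * 21
= 441.

441


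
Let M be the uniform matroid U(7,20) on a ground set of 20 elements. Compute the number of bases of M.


Bases of U(7,20) are all 7-element subsets of the 20-element ground set.
Number of bases = C(20,7).
C(20,7) = 20! / (7! * 13!) = 77520.

77520


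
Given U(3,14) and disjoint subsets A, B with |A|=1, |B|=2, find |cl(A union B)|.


|A union B| = 1 + 2 = 3 (disjoint).
In U(3,14), cl(S) = S if |S| < 3, else cl(S) = E.
Since 3 >= 3, cl(A union B) = E.
|cl(A union B)| = 14.

14


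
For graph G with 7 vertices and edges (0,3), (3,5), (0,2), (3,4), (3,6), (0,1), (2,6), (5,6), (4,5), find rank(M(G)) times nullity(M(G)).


r(M) = |V| - c = 7 - 1 = 6.
nullity = |E| - r(M) = 9 - 6 = 3.
Product = 6 * 3 = 18.

18


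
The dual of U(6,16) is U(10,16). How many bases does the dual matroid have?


The dual of U(r,n) is U(n-r, n) = U(10,16).
Bases of U(10,16) are all (10)-element subsets.
|B(M*)| = C(16,10) = 8008.

8008


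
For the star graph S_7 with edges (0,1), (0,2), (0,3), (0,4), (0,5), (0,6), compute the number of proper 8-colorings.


P(tree, k) = k * (k-1)^(6) for any tree on 7 vertices.
P(8) = 8 * 7^6 = 8 * 117649 = 941192.

941192


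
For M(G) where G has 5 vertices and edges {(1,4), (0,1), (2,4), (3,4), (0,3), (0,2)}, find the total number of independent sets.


An independent set in a graphic matroid is an acyclic edge subset.
G has 5 vertices and 6 edges.
Enumerate all 2^6 = 64 subsets, checking for acyclicity.
Total independent sets = 54.

54


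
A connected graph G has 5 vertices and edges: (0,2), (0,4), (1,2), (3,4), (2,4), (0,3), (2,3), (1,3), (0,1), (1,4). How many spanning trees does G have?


By Kirchhoff's matrix tree theorem, the number of spanning trees equals
the determinant of any cofactor of the Laplacian matrix L.
G has 5 vertices and 10 edges.
Computing the (4 x 4) cofactor determinant gives 125.

125


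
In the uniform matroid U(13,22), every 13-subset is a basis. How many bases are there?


Bases of U(13,22) are all 13-element subsets of the 22-element ground set.
Number of bases = C(22,13).
C(22,13) = 497420.

497420


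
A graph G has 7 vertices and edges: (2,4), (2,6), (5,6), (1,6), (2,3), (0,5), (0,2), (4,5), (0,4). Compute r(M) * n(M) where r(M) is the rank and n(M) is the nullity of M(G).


r(M) = |V| - c = 7 - 1 = 6.
nullity = |E| - r(M) = 9 - 6 = 3.
Product = 6 * 3 = 18.

18


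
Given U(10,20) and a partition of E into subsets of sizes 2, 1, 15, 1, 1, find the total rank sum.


r(Ai) = min(|Ai|, 10) for each part.
Sum = min(2,10) + min(1,10) + min(15,10) + min(1,10) + min(1,10)
    = 2 + 1 + 10 + 1 + 1
    = 15.

15


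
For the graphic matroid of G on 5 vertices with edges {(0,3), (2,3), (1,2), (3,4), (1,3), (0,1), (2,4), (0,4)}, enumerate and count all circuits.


A circuit in a graphic matroid = edge set of a simple cycle.
G has 5 vertices and 8 edges.
Enumerating all minimal edge subsets forming cycles...
Total circuits found: 13.

13


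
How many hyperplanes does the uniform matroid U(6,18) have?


Hyperplanes of U(6,18) are flats of rank 5.
In a uniform matroid, these are exactly the (5)-element subsets.
Count = (18 choose 5) = 8568.

8568


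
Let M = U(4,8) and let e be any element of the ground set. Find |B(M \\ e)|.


Deleting e from U(4,8) gives U(4,7) since n > r.
Bases of U(4,7) = (7 choose 4) = 35.

35


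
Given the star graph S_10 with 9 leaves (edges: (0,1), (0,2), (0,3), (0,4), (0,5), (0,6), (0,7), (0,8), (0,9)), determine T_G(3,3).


A star on 10 vertices is a tree with 9 edges.
T(x,y) = x^(9) for any tree.
T(3,3) = 3^9 = 19683.

19683


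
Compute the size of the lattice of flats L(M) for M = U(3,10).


Flats of U(3,10): every subset of size < 3 is a flat, plus E itself.
Count = (10 choose 0) + (10 choose 1) + (10 choose 2) + 1
     = 1 + 10 + 45 + 1
     = 57.

57


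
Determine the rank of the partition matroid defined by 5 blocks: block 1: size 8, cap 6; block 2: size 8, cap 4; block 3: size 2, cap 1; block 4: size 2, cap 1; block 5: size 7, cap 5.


Rank of a partition matroid = sum of min(|Si|, ci) for each block.
= min(8,6) + min(8,4) + min(2,1) + min(2,1) + min(7,5)
= 6 + 4 + 1 + 1 + 5
= 17.

17


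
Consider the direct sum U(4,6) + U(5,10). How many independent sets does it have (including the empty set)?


For a direct sum, |I(M1+M2)| = |I(M1)| * |I(M2)|.
|I(U(4,6))| = sum C(6,k) for k=0..4 = 57.
|I(U(5,10))| = sum C(10,k) for k=0..5 = 638.
Total = 57 * 638 = 36366.

36366


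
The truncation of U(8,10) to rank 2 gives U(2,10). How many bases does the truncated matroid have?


Truncating U(8,10) to rank 2 gives U(2,10).
Bases of U(2,10) are all 2-element subsets of 10 elements.
Number of bases = C(10,2) = 10! / (2! * 8!) = 45.

45


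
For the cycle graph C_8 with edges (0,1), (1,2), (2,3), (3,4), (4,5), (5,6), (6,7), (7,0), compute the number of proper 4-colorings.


P(C_8, k) = (k-1)^8 + (-1)^8*(k-1).
P(4) = (3)^8 + 3
= 6561 + 3 = 6564.

6564


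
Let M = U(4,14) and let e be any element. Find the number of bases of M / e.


Contracting e from U(4,14) gives U(3,13).
Bases of U(3,13) = (13 choose 3) = 286.

286


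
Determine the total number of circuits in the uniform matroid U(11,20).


In U(11,20), circuits are the (12)-element subsets.
Any set of 12 elements is dependent, and removing any one element gives
an independent set of size 11, so it is a minimal dependent set.
Number of circuits = (20 choose 12) = 125970.

125970


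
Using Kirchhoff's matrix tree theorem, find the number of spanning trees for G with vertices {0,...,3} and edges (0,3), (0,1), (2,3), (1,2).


By Kirchhoff's matrix tree theorem, the number of spanning trees equals
the determinant of any cofactor of the Laplacian matrix L.
G has 4 vertices and 4 edges.
Computing the (3 x 3) cofactor determinant gives 4.

4


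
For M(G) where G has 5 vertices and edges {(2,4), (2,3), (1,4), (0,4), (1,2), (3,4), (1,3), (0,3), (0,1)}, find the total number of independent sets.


An independent set in a graphic matroid is an acyclic edge subset.
G has 5 vertices and 9 edges.
Enumerate all 2^9 = 512 subsets, checking for acyclicity.
Total independent sets = 198.

198


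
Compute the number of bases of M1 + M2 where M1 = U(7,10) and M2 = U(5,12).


Bases of a direct sum M1 + M2: |B| = |B(M1)| * |B(M2)|.
|B(U(7,10))| = C(10,7) = 120.
|B(U(5,12))| = C(12,5) = 792.
Total bases = 120 * 792 = 95040.

95040


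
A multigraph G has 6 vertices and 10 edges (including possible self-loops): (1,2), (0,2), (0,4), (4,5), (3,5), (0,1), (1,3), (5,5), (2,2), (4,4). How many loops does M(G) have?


In a graphic matroid, a loop is a self-loop edge (u,u) with rank 0.
Examining all 10 edges for self-loops...
Self-loops found: (5,5), (2,2), (4,4)
Number of loops = 3.

3


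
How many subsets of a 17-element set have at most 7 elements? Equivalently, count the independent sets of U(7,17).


Independent sets of U(7,17) are all subsets of size <= 7.
Count = C(17,0) + C(17,1) + C(17,2) + C(17,3) + C(17,4) + C(17,5) + C(17,6) + C(17,7)
     = 1 + 17 + 136 + 680 + 2380 + 6188 + 12376 + 19448
     = 41226.

41226


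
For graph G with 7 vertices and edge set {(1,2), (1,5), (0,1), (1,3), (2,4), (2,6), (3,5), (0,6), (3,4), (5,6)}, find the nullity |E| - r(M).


Cycle rank (nullity) = |E| - r(M) = |E| - (|V| - c).
|E| = 10, |V| = 7, c = 1.
Nullity = 10 - (7 - 1) = 10 - 6 = 4.

4


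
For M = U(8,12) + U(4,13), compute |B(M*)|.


(M1+M2)* = M1* + M2*.
M1* = U(4,12), bases: C(12,4) = 495.
M2* = U(9,13), bases: C(13,9) = 715.
|B(M*)| = 495 * 715 = 353925.

353925


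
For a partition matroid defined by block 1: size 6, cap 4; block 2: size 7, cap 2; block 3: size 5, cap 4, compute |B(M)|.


A basis picks exactly ci elements from block i.
Number of bases = product of C(|Si|, ci).
= C(6,4) * C(7,2) * C(5,4)
= 15 * 21 * 5
= 1575.

1575


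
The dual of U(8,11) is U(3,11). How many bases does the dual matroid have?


The dual of U(r,n) is U(n-r, n) = U(3,11).
Bases of U(3,11) are all (3)-element subsets.
|B(M*)| = C(11,3) = (11 * 10 * 9) / (1 * 2 * 3) = 165.

165


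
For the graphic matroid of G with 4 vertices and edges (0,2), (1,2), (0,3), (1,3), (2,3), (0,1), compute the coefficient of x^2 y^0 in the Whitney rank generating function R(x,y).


R(x,y) = sum over A in 2^E of x^(r(E)-r(A)) * y^(|A|-r(A)).
G has 4 vertices, 6 edges. r(E) = 3.
Enumerate all 2^6 = 64 subsets.
Count subsets with r(E)-r(A)=2 and |A|-r(A)=0: 6.

6


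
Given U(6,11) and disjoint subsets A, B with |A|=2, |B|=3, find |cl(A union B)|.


|A union B| = 2 + 3 = 5 (disjoint).
In U(6,11), cl(S) = S if |S| < 6, else cl(S) = E.
Since 5 < 6, cl(A union B) = A union B.
|cl(A union B)| = 5.

5


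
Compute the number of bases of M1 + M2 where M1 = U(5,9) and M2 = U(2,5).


Bases of a direct sum M1 + M2: |B| = |B(M1)| * |B(M2)|.
|B(U(5,9))| = C(9,5) = 126.
|B(U(2,5))| = C(5,2) = 10.
Total bases = 126 * 10 = 1260.

1260


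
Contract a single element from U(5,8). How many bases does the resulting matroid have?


Contracting e from U(5,8) gives U(4,7).
Bases of U(4,7) = (7 choose 4) = 35.

35


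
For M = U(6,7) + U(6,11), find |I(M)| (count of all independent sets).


For a direct sum, |I(M1+M2)| = |I(M1)| * |I(M2)|.
|I(U(6,7))| = sum C(7,k) for k=0..6 = 127.
|I(U(6,11))| = sum C(11,k) for k=0..6 = 1486.
Total = 127 * 1486 = 188722.

188722


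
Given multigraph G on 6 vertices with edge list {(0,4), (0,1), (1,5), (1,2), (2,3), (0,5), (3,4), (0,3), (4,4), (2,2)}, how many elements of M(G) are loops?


In a graphic matroid, a loop is a self-loop edge (u,u) with rank 0.
Examining all 10 edges for self-loops...
Self-loops found: (4,4), (2,2)
Number of loops = 2.

2


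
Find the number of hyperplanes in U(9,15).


Hyperplanes of U(9,15) are flats of rank 8.
In a uniform matroid, these are exactly the (8)-element subsets.
Count = C(15,8) = 6435.

6435


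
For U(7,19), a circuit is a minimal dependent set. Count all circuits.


In U(7,19), circuits are the (8)-element subsets.
Any set of 8 elements is dependent, and removing any one element gives
an independent set of size 7, so it is a minimal dependent set.
Number of circuits = (19 choose 8) = 75582.

75582


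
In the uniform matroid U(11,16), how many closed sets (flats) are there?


Flats of U(11,16): every subset of size < 11 is a flat, plus E itself.
Count = (16 choose 0) + (16 choose 1) + (16 choose 2) + (16 choose 3) + (16 choose 4) + (16 choose 5) + (16 choose 6) + (16 choose 7) + (16 choose 8) + (16 choose 9) + (16 choose 10) + 1
     = 1 + 16 + 120 + 560 + 1820 + 4368 + 8008 + 11440 + 12870 + 11440 + 8008 + 1
     = 58652.

58652


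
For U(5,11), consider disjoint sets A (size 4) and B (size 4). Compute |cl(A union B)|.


|A union B| = 4 + 4 = 8 (disjoint).
In U(5,11), cl(S) = S if |S| < 5, else cl(S) = E.
Since 8 >= 5, cl(A union B) = E.
|cl(A union B)| = 11.

11


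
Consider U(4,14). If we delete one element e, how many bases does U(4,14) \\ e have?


Deleting e from U(4,14) gives U(4,13) since n > r.
Bases of U(4,13) = C(13,4) = (13 * 12 * 11 * 10) / (1 * 2 * 3 * 4) = 715.

715


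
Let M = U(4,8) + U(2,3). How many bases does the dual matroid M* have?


(M1+M2)* = M1* + M2*.
M1* = U(4,8), bases: C(8,4) = 70.
M2* = U(1,3), bases: C(3,1) = 3.
|B(M*)| = 70 * 3 = 210.

210


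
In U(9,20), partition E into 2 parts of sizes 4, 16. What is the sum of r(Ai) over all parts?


r(Ai) = min(|Ai|, 9) for each part.
Sum = min(4,9) + min(16,9)
    = 4 + 9
    = 13.

13


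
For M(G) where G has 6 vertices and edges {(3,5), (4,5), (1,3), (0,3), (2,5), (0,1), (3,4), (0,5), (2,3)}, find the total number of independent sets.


An independent set in a graphic matroid is an acyclic edge subset.
G has 6 vertices and 9 edges.
Enumerate all 2^9 = 512 subsets, checking for acyclicity.
Total independent sets = 276.

276


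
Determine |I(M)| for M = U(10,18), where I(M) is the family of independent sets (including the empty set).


Independent sets of U(10,18) are all subsets of size <= 10.
Count = C(18,0) + C(18,1) + C(18,2) + C(18,3) + C(18,4) + C(18,5) + C(18,6) + C(18,7) + C(18,8) + C(18,9) + C(18,10)
     = 1 + 18 + 153 + 816 + 3060 + 8568 + 18564 + 31824 + 43758 + 48620 + 43758
     = 199140.

199140


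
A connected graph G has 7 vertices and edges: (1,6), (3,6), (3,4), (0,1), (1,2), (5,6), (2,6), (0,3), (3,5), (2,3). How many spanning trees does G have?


By Kirchhoff's matrix tree theorem, the number of spanning trees equals
the determinant of any cofactor of the Laplacian matrix L.
G has 7 vertices and 10 edges.
Computing the (6 x 6) cofactor determinant gives 61.

61


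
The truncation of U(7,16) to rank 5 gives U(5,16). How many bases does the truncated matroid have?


Truncating U(7,16) to rank 5 gives U(5,16).
Bases of U(5,16) are all 5-element subsets of 16 elements.
Number of bases = C(16,5) = 16! / (5! * 11!) = 4368.

4368


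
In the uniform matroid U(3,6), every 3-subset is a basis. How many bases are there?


Bases of U(3,6) are all 3-element subsets of the 6-element ground set.
Number of bases = C(6,3).
C(6,3) = (6 * 5 * 4) / (1 * 2 * 3) = 20.

20
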